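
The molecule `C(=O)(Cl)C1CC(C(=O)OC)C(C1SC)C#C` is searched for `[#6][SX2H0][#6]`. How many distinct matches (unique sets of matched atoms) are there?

1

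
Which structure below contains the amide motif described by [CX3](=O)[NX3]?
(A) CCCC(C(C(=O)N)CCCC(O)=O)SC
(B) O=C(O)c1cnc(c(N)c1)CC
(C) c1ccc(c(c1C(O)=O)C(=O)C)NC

A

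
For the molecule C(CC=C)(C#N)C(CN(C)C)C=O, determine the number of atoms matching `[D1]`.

5

The query [D1] means: atom with exactly one heavy-atom neighbour (degree 1).
Check the 13 heavy atoms by environment: 5× C (D2) → no; 2× C (D3) → no; 1× N (D1) → match; 3× C (D1) → match; 1× N (D3) → no; 1× O (D1) → match.
Summing the matching environments: 1 + 3 + 1 = 5 matching atoms.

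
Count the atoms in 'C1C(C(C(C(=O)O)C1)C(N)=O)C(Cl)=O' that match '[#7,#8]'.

5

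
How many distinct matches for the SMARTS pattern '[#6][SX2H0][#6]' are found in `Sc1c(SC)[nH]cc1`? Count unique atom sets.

1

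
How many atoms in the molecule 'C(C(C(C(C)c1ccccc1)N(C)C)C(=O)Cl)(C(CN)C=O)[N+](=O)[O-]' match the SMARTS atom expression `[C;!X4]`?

2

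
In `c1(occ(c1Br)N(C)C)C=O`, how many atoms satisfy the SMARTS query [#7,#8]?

3

Check the 11 heavy atoms by environment: 1× o (aromatic) → match; 4× c (aromatic) → no; 3× C → no; 1× O → match; 1× N → match; 1× Br → no.
Summing the matching environments: 1 + 1 + 1 = 3 matching atoms.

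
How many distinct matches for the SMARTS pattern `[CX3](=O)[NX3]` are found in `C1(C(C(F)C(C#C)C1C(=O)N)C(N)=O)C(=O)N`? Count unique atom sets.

[CX3](=O)[NX3] is the SMARTS for an amide: a carbonyl carbon bonded to a trivalent nitrogen.
The molecule carries 3 separate instances of a primary amide (-C(=O)NH2) meeting every constraint; each maps to a distinct set of atoms, giving 3 matches.

3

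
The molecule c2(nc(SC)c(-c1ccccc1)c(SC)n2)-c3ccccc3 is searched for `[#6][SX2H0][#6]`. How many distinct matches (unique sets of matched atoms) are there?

[#6][SX2H0][#6] is the SMARTS for a thioether: an aliphatic sulfur bridging two carbons with no H on the sulfur.
The molecule carries 2 separate instances of a methylthio ether (-SCH3) meeting every constraint; each maps to a distinct set of atoms, giving 2 matches.

2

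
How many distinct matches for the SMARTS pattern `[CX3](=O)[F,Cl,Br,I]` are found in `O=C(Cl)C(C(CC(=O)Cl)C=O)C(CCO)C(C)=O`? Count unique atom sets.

2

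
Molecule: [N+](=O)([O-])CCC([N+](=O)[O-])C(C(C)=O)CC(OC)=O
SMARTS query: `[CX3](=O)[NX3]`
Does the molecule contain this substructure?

No

The pattern [CX3](=O)[NX3] describes a carbonyl carbon bonded to a trivalent nitrogen — an amide.
The closest candidate here is a methyl-ester group (-C(=O)OCH3), but the carbonyl is bonded to O, not to an NX3 nitrogen. No other fragment satisfies the full query, so there is no match.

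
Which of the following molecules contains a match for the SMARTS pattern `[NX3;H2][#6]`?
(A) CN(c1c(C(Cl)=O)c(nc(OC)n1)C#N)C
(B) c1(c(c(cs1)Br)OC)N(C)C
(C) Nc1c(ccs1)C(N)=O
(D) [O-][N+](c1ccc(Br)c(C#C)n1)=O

[NX3;H2][#6] describes a trivalent nitrogen with two H attached to carbon (a primary amine).
(A) has a dimethylamino group (-N(CH3)2) but the nitrogen has H0, not H2.
(B) has a dimethylamino group (-N(CH3)2) but the nitrogen has H0, not H2.
(C) contains a primary amino group (-NH2), which satisfies every atom and bond constraint.
(D) has a nitro group (-[N+](=O)[O-]) but the nitrogen is [N+] with no H, not NX3H2.
So the answer is (C).

C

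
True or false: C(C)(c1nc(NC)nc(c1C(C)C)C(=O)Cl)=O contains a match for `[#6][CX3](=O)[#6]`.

The pattern [#6][CX3](=O)[#6] describes a carbonyl carbon (no H) flanked by two carbons — a ketone.
The molecule carries an acetyl/ketone group (-C(=O)CH3), whose atoms satisfy every constraint of the query, so the pattern matches.

True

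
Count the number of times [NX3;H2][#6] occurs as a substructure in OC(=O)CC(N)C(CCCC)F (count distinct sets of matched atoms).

1

[NX3;H2][#6] is the SMARTS for a primary amine: a trivalent nitrogen with two H attached to carbon.
Exactly one fragment in the molecule meets all constraints, giving 1 match.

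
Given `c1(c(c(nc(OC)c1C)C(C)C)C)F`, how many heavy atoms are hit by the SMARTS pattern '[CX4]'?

6

The query [CX4] means: C with X4: aliphatic carbon with exactly 4 total connections (bonds + H).
Check the 14 heavy atoms by environment: 1× n (aromatic, X2) → no; 5× c (aromatic, X3) → no; 1× O (X2) → no; 6× C (X4) → match; 1× F (X1) → no.
That gives 6 matching atoms.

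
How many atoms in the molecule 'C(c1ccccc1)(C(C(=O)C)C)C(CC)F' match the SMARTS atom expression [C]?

8

Check the 16 heavy atoms by environment: 8× C → match; 1× F → no; 6× c (aromatic) → no; 1× O → no.
That gives 8 matching atoms.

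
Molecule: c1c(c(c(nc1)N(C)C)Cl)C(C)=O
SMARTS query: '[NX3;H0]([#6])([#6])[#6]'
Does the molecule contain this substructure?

Yes

The pattern [NX3;H0]([#6])([#6])[#6] describes a trivalent nitrogen with no H, bonded to three carbons — a tertiary amine.
The molecule carries a dimethylamino group (-N(CH3)2), whose atoms satisfy every constraint of the query, so the pattern matches.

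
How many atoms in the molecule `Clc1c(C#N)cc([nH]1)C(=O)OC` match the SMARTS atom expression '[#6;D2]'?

The query [#6;D2] means: any carbon bonded to exactly two heavy atoms.
Check the 12 heavy atoms by environment: 1× n (aromatic, D2) → no; 3× c (aromatic, D3) → no; 1× c (aromatic, D2) → match; 1× C (D2) → match; 1× N (D1) → no; 1× C (D3) → no; 1× O (D1) → no; 1× O (D2) → no; 1× C (D1) → no; 1× Cl (D1) → no.
Summing the matching environments: 1 + 1 = 2 matching atoms.

2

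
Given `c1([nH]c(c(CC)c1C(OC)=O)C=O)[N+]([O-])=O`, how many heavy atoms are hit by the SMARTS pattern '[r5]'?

5

Check the 16 heavy atoms by environment: 1× n (aromatic, in 5-ring) → match; 4× c (aromatic, in 5-ring) → match; 5× C (acyclic) → no; 4× O (acyclic) → no; 1× N (charge +1, acyclic) → no; 1× O (charge -1, acyclic) → no.
Summing the matching environments: 1 + 4 = 5 matching atoms.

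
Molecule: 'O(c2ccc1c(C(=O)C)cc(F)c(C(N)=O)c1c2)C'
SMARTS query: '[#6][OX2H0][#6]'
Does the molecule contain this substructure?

Yes

The pattern [#6][OX2H0][#6] describes an aliphatic oxygen bridging two carbons with no H on the oxygen — an ether.
The molecule carries a methoxy ether (-OCH3), whose atoms satisfy every constraint of the query, so the pattern matches.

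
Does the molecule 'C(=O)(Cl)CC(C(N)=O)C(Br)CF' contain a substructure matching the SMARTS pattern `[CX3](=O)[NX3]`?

Yes

The pattern [CX3](=O)[NX3] describes a carbonyl carbon bonded to a trivalent nitrogen — an amide.
The molecule carries a primary amide (-C(=O)NH2), whose atoms satisfy every constraint of the query, so the pattern matches.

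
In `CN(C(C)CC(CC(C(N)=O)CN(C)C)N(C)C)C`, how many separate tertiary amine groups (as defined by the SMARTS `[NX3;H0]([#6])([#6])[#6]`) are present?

[NX3;H0]([#6])([#6])[#6] is the SMARTS for a tertiary amine: a trivalent nitrogen with no H, bonded to three carbons.
The molecule carries 3 separate instances of a dimethylamino group (-N(CH3)2) meeting every constraint; each maps to a distinct set of atoms, giving 3 matches.

3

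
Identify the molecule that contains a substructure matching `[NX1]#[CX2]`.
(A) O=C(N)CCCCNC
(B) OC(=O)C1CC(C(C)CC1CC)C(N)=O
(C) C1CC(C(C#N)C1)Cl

[NX1]#[CX2] describes a nitrogen triple-bonded to a two-connected carbon (a nitrile).
(A) has a primary amide (-C(=O)NH2) but the nitrogen is NX3, not NX1.
(B) has a primary amide (-C(=O)NH2) but the nitrogen is NX3, not NX1.
(C) contains a nitrile (-C#N), which satisfies every atom and bond constraint.
So the answer is (C).

C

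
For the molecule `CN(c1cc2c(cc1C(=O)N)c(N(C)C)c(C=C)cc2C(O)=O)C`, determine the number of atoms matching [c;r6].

Check the 24 heavy atoms by environment: 10× c (aromatic, in 6-ring) → match; 3× N (acyclic) → no; 8× C (acyclic) → no; 3× O (acyclic) → no.
That gives 10 matching atoms.

10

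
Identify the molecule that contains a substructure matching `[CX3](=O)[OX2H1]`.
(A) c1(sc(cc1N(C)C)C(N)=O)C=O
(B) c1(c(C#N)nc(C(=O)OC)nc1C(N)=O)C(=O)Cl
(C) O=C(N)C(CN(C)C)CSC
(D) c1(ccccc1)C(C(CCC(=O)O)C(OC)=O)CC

D

[CX3](=O)[OX2H1] describes an sp2 carbon double-bonded to O and single-bonded to an -OH oxygen (a carboxylic acid).
(A) has an aldehyde (-CHO) but there is no singly-bonded oxygen on the carbonyl carbon.
(B) has a primary amide (-C(=O)NH2) but the carbonyl is bonded to N, not to an -OH oxygen.
(C) has a primary amide (-C(=O)NH2) but the carbonyl is bonded to N, not to an -OH oxygen.
(D) contains a carboxylic acid group (-C(=O)OH), which satisfies every atom and bond constraint.
So the answer is (D).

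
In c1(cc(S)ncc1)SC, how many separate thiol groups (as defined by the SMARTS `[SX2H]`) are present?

[SX2H] is the SMARTS for a thiol: an aliphatic sulfur with two connections, one being H.
Exactly one fragment in the molecule meets all constraints, giving 1 match.

1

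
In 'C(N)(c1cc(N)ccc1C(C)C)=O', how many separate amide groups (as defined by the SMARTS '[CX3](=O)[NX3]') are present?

1

[CX3](=O)[NX3] is the SMARTS for an amide: a carbonyl carbon bonded to a trivalent nitrogen.
Exactly one fragment in the molecule meets all constraints, giving 1 match.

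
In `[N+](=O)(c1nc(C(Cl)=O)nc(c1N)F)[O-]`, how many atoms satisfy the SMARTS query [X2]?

The query [X2] means: any atom with exactly two total connections (bonds + H).
Check the 14 heavy atoms by environment: 2× n (aromatic, X2) → match; 4× c (aromatic, X3) → no; 1× F (X1) → no; 1× N (X3) → no; 1× C (X3) → no; 2× O (X1) → no; 1× Cl (X1) → no; 1× N (charge +1, X3) → no; 1× O (charge -1, X1) → no.
That gives 2 matching atoms.

2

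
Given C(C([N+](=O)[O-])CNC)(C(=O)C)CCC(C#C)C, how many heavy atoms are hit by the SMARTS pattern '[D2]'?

5

Check the 17 heavy atoms by environment: 4× C (D1) → no; 4× C (D3) → no; 4× C (D2) → match; 1× N (charge +1, D3) → no; 1× O (charge -1, D1) → no; 2× O (D1) → no; 1× N (D2) → match.
Summing the matching environments: 4 + 1 = 5 matching atoms.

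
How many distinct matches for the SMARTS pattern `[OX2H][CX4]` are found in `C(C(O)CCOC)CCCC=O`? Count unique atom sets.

1

[OX2H][CX4] is the SMARTS for an aliphatic alcohol: a hydroxyl oxygen bound to an sp3 (X4) carbon.
Exactly one fragment in the molecule meets all constraints, giving 1 match.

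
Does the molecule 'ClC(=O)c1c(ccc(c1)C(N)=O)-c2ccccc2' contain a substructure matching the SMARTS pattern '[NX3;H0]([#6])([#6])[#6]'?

The pattern [NX3;H0]([#6])([#6])[#6] describes a trivalent nitrogen with no H, bonded to three carbons — a tertiary amine.
The closest candidate here is a primary amide (-C(=O)NH2), but the amide nitrogen has H2 and only one carbon neighbour. No other fragment satisfies the full query, so there is no match.

No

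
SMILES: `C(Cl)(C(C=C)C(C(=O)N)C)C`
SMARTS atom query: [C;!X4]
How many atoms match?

The query [C;!X4] means: aliphatic carbon that does not have four total connections.
Check the 11 heavy atoms by environment: 5× C (X4) → no; 3× C (X3) → match; 1× Cl (X1) → no; 1× O (X1) → no; 1× N (X3) → no.
That gives 3 matching atoms.

3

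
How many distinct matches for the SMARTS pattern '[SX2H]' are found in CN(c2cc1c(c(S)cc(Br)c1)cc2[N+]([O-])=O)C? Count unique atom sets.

1

[SX2H] is the SMARTS for a thiol: an aliphatic sulfur with two connections, one being H.
Exactly one fragment in the molecule meets all constraints, giving 1 match.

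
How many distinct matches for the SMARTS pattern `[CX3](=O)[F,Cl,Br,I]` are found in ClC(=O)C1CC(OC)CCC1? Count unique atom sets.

1

[CX3](=O)[F,Cl,Br,I] is the SMARTS for an acyl halide: a carbonyl carbon bonded to a halogen.
Exactly one fragment in the molecule meets all constraints, giving 1 match.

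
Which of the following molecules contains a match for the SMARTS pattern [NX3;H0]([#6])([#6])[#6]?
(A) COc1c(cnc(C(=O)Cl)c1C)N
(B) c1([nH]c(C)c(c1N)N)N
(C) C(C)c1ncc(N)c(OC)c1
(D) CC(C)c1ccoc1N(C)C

[NX3;H0]([#6])([#6])[#6] describes a trivalent nitrogen with no H, bonded to three carbons (a tertiary amine).
(A) has a primary amino group (-NH2) but the nitrogen has H2, not H0 with three carbons.
(B) has a primary amino group (-NH2) but the nitrogen has H2, not H0 with three carbons.
(C) has a primary amino group (-NH2) but the nitrogen has H2, not H0 with three carbons.
(D) contains a dimethylamino group (-N(CH3)2), which satisfies every atom and bond constraint.
So the answer is (D).

D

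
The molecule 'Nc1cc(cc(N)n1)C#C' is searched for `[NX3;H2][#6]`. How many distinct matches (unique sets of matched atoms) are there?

[NX3;H2][#6] is the SMARTS for a primary amine: a trivalent nitrogen with two H attached to carbon.
The molecule carries 2 separate instances of a primary amino group (-NH2) meeting every constraint; each maps to a distinct set of atoms, giving 2 matches.

2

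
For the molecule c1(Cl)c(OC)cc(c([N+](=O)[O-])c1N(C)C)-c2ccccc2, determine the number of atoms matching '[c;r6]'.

12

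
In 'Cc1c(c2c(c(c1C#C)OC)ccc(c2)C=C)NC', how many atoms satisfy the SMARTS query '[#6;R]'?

Check the 19 heavy atoms by environment: 10× c (aromatic, in 6-ring) → match; 1× O (acyclic) → no; 7× C (acyclic) → no; 1× N (acyclic) → no.
That gives 10 matching atoms.

10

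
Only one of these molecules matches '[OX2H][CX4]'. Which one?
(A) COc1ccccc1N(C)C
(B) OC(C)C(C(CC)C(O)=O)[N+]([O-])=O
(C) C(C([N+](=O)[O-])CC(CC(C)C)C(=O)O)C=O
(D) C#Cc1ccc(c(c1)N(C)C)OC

B

[OX2H][CX4] describes a hydroxyl oxygen bound to an sp3 (X4) carbon (an aliphatic alcohol).
(A) has a methoxy ether (-OCH3) but the oxygen has H0 (ether), not H1.
(B) contains a hydroxyl group (-OH), which satisfies every atom and bond constraint.
(C) has a carboxylic acid group (-C(=O)OH) but the -OH is on a CX3 carbonyl carbon, not a CX4 carbon.
(D) has a methoxy ether (-OCH3) but the oxygen has H0 (ether), not H1.
So the answer is (B).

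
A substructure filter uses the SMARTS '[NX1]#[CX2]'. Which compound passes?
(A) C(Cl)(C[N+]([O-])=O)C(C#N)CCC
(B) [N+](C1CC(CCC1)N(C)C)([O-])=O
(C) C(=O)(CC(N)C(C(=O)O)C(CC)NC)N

A

[NX1]#[CX2] describes a nitrogen triple-bonded to a two-connected carbon (a nitrile).
(A) contains a nitrile (-C#N), which satisfies every atom and bond constraint.
(B) has a nitro group (-[N+](=O)[O-]) but there is no C#N triple bond.
(C) has a primary amide (-C(=O)NH2) but the nitrogen is NX3, not NX1.
So the answer is (A).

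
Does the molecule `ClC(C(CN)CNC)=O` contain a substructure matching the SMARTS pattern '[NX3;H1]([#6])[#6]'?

The pattern [NX3;H1]([#6])[#6] describes a trivalent nitrogen with one H, bonded to two carbons — a secondary amine.
The molecule carries an N-methylamino group (-NHCH3), whose atoms satisfy every constraint of the query, so the pattern matches.

Yes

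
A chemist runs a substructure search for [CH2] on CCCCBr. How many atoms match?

3

The query [CH2] means: aliphatic carbon with exactly two hydrogens.
Check the 5 heavy atoms by environment: 3× C (H2) → match; 1× Br (H0) → no; 1× C (H3) → no.
That gives 3 matching atoms.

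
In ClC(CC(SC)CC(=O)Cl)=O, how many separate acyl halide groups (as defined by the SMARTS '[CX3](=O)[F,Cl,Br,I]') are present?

[CX3](=O)[F,Cl,Br,I] is the SMARTS for an acyl halide: a carbonyl carbon bonded to a halogen.
The molecule carries 2 separate instances of an acyl chloride (-C(=O)Cl) meeting every constraint; each maps to a distinct set of atoms, giving 2 matches.

2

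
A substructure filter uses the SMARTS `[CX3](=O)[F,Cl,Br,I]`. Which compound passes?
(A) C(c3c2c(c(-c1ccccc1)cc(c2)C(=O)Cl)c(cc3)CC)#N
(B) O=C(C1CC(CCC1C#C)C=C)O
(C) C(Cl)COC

A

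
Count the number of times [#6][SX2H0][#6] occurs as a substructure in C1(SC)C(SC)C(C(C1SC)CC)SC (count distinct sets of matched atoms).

4

[#6][SX2H0][#6] is the SMARTS for a thioether: an aliphatic sulfur bridging two carbons with no H on the sulfur.
The molecule carries 4 separate instances of a methylthio ether (-SCH3) meeting every constraint; each maps to a distinct set of atoms, giving 4 matches.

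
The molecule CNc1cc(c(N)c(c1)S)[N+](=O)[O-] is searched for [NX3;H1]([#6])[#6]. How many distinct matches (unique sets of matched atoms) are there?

[NX3;H1]([#6])[#6] is the SMARTS for a secondary amine: a trivalent nitrogen with one H, bonded to two carbons.
Exactly one fragment in the molecule meets all constraints, giving 1 match.

1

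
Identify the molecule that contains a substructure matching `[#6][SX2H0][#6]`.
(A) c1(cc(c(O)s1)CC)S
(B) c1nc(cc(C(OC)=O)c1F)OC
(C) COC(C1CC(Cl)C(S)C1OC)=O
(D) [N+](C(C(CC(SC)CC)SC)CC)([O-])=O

[#6][SX2H0][#6] describes an aliphatic sulfur bridging two carbons with no H on the sulfur (a thioether).
(A) has a thiol (-SH) but the sulfur has H1, not H0 bridging two carbons.
(B) has a methoxy ether (-OCH3) but the bridging atom is O, not S.
(C) has a thiol (-SH) but the sulfur has H1, not H0 bridging two carbons.
(D) contains a methylthio ether (-SCH3), which satisfies every atom and bond constraint.
So the answer is (D).

D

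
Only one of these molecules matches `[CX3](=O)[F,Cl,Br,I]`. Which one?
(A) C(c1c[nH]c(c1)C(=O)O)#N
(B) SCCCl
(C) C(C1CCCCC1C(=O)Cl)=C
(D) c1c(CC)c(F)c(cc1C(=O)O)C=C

C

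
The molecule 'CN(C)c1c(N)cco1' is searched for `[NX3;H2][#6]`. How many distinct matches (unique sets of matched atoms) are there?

1

[NX3;H2][#6] is the SMARTS for a primary amine: a trivalent nitrogen with two H attached to carbon.
Exactly one fragment in the molecule meets all constraints, giving 1 match.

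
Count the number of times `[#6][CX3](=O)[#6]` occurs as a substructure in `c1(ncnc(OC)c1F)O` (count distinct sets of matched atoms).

[#6][CX3](=O)[#6] is the SMARTS for a ketone: a carbonyl carbon (no H) flanked by two carbons.
No fragment in the molecule satisfies every constraint, giving 0 matches.

0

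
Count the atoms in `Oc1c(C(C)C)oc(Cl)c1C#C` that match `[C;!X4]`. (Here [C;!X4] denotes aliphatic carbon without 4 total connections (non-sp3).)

The query [C;!X4] means: aliphatic carbon that does not have four total connections.
Check the 12 heavy atoms by environment: 1× o (aromatic, X2) → no; 4× c (aromatic, X3) → no; 1× O (X2) → no; 1× Cl (X1) → no; 3× C (X4) → no; 2× C (X2) → match.
That gives 2 matching atoms.

2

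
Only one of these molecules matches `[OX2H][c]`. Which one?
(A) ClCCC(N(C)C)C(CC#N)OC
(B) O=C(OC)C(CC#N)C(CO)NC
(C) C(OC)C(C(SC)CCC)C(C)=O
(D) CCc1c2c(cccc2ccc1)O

D

[OX2H][c] describes a hydroxyl oxygen attached to an aromatic carbon (a phenol).
(A) has a methoxy ether (-OCH3) but the oxygen has H0, not H1.
(B) has a hydroxyl group (-OH) but the -OH is on an aliphatic carbon, not an aromatic c.
(C) has a methoxy ether (-OCH3) but the oxygen has H0, not H1.
(D) contains a hydroxyl group (-OH), which satisfies every atom and bond constraint.
So the answer is (D).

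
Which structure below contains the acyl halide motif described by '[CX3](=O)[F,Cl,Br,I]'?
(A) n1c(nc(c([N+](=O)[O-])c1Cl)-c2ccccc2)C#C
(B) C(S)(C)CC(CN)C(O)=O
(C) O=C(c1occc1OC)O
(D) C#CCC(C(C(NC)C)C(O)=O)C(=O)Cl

[CX3](=O)[F,Cl,Br,I] describes a carbonyl carbon bonded to a halogen (an acyl halide).
(A) has a chloro substituent but the Cl is not on a carbonyl carbon.
(B) has a carboxylic acid group (-C(=O)OH) but the carbonyl is bonded to -OH, not to a halogen.
(C) has a carboxylic acid group (-C(=O)OH) but the carbonyl is bonded to -OH, not to a halogen.
(D) contains an acyl chloride (-C(=O)Cl), which satisfies every atom and bond constraint.
So the answer is (D).

D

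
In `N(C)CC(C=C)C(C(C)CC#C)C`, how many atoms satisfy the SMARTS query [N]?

1

The query [N] means: uppercase N matches aliphatic (non-aromatic) nitrogen only.
Check the 13 heavy atoms by environment: 12× C → no; 1× N → match.
That gives 1 matching atom.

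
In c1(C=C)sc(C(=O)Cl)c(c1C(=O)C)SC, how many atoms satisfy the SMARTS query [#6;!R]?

The query [#6;!R] means: carbon not in any ring.
Check the 15 heavy atoms by environment: 1× s (aromatic, in 5-ring) → no; 4× c (aromatic, in 5-ring) → no; 6× C (acyclic) → match; 2× O (acyclic) → no; 1× Cl (acyclic) → no; 1× S (acyclic) → no.
That gives 6 matching atoms.

6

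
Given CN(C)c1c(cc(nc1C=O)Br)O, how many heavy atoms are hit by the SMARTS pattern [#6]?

8

The query [#6] means: #6 matches any atom with atomic number 6 (carbon, aromatic or aliphatic).
Check the 13 heavy atoms by environment: 1× n (aromatic) → no; 5× c (aromatic) → match; 3× C → match; 2× O → no; 1× N → no; 1× Br → no.
Summing the matching environments: 5 + 3 = 8 matching atoms.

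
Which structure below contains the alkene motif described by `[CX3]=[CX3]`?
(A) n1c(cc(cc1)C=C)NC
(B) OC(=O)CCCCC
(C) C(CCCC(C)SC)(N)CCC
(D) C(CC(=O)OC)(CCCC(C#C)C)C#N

A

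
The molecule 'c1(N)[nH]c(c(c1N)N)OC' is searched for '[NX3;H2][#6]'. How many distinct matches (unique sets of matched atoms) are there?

3

[NX3;H2][#6] is the SMARTS for a primary amine: a trivalent nitrogen with two H attached to carbon.
The molecule carries 3 separate instances of a primary amino group (-NH2) meeting every constraint; each maps to a distinct set of atoms, giving 3 matches.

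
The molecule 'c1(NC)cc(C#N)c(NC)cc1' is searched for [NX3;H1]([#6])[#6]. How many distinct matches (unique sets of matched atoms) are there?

2

[NX3;H1]([#6])[#6] is the SMARTS for a secondary amine: a trivalent nitrogen with one H, bonded to two carbons.
The molecule carries 2 separate instances of an N-methylamino group (-NHCH3) meeting every constraint; each maps to a distinct set of atoms, giving 2 matches.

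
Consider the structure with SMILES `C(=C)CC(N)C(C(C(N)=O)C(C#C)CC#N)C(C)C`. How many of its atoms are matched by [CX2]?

3

Check the 19 heavy atoms by environment: 9× C (X4) → no; 3× C (X2) → match; 1× N (X1) → no; 3× C (X3) → no; 1× O (X1) → no; 2× N (X3) → no.
That gives 3 matching atoms.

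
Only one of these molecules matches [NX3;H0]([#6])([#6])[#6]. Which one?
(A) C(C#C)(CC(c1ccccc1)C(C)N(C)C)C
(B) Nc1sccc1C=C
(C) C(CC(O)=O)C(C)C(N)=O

[NX3;H0]([#6])([#6])[#6] describes a trivalent nitrogen with no H, bonded to three carbons (a tertiary amine).
(A) contains a dimethylamino group (-N(CH3)2), which satisfies every atom and bond constraint.
(B) has a primary amino group (-NH2) but the nitrogen has H2, not H0 with three carbons.
(C) has a primary amide (-C(=O)NH2) but the amide nitrogen has H2 and only one carbon neighbour.
So the answer is (A).

A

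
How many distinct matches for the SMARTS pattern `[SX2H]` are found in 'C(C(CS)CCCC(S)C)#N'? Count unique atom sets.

2

[SX2H] is the SMARTS for a thiol: an aliphatic sulfur with two connections, one being H.
The molecule carries 2 separate instances of a thiol (-SH) meeting every constraint; each maps to a distinct set of atoms, giving 2 matches.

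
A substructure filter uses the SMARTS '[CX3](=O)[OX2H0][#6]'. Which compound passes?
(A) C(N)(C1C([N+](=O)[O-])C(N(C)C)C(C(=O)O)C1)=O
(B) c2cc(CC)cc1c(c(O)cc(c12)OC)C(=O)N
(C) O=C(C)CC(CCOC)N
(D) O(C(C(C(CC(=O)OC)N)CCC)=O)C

D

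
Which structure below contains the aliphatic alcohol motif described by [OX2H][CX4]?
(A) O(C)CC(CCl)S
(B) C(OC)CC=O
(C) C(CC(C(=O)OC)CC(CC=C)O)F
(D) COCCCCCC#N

C

[OX2H][CX4] describes a hydroxyl oxygen bound to an sp3 (X4) carbon (an aliphatic alcohol).
(A) has a methoxy ether (-OCH3) but the oxygen has H0 (ether), not H1.
(B) has a methoxy ether (-OCH3) but the oxygen has H0 (ether), not H1.
(C) contains a hydroxyl group (-OH), which satisfies every atom and bond constraint.
(D) has a methoxy ether (-OCH3) but the oxygen has H0 (ether), not H1.
So the answer is (C).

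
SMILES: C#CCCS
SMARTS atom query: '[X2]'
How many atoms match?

3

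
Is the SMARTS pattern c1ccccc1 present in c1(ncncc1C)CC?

The pattern c1ccccc1 describes six aromatic carbons in a ring — a benzene ring.
The closest candidate here is a methyl group (-CH3), but no six-membered all-carbon aromatic ring is present. No other fragment satisfies the full query, so there is no match.

No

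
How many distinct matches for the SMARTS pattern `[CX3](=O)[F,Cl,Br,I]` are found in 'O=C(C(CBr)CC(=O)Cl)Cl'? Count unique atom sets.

[CX3](=O)[F,Cl,Br,I] is the SMARTS for an acyl halide: a carbonyl carbon bonded to a halogen.
The molecule carries 2 separate instances of an acyl chloride (-C(=O)Cl) meeting every constraint; each maps to a distinct set of atoms, giving 2 matches.

2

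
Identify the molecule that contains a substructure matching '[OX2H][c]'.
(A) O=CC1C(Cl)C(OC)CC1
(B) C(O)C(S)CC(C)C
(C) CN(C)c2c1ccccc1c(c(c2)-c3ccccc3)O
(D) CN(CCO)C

C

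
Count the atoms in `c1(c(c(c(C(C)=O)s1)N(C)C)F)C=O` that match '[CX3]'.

2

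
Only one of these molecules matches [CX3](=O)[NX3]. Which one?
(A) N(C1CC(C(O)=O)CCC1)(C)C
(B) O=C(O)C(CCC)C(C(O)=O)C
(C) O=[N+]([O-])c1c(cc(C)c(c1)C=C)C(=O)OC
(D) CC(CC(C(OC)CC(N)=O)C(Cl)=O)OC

D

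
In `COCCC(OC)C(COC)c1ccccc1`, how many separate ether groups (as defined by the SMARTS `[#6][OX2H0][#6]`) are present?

3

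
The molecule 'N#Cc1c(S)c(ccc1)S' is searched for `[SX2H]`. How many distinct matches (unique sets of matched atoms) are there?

[SX2H] is the SMARTS for a thiol: an aliphatic sulfur with two connections, one being H.
The molecule carries 2 separate instances of a thiol (-SH) meeting every constraint; each maps to a distinct set of atoms, giving 2 matches.

2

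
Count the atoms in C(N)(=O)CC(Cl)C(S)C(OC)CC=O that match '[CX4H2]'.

2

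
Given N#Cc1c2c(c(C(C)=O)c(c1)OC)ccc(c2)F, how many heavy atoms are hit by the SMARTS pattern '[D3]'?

Check the 18 heavy atoms by environment: 6× c (aromatic, D3) → match; 4× c (aromatic, D2) → no; 1× C (D2) → no; 1× N (D1) → no; 1× C (D3) → match; 1× O (D1) → no; 2× C (D1) → no; 1× O (D2) → no; 1× F (D1) → no.
Summing the matching environments: 6 + 1 = 7 matching atoms.

7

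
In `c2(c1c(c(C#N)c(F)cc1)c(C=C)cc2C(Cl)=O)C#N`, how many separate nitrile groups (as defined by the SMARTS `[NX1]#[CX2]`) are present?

2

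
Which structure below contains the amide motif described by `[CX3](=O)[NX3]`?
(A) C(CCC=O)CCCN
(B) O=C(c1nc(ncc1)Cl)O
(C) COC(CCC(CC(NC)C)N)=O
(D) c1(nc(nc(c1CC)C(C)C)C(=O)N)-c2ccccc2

[CX3](=O)[NX3] describes a carbonyl carbon bonded to a trivalent nitrogen (an amide).
(A) has a primary amino group (-NH2) but the -NH2 is not attached to a carbonyl carbon.
(B) has a carboxylic acid group (-C(=O)OH) but the carbonyl is bonded to O, not to an NX3 nitrogen.
(C) has a methyl-ester group (-C(=O)OCH3) but the carbonyl is bonded to O, not to an NX3 nitrogen.
(D) contains a primary amide (-C(=O)NH2), which satisfies every atom and bond constraint.
So the answer is (D).

D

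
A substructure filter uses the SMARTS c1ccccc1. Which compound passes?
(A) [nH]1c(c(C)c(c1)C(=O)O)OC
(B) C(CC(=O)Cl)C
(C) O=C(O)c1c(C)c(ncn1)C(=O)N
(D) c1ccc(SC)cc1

D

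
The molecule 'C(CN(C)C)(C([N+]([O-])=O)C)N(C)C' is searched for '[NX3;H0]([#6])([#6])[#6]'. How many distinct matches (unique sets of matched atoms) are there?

2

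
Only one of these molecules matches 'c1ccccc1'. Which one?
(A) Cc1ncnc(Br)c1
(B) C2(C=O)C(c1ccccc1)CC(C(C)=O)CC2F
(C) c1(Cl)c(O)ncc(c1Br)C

B

c1ccccc1 describes six aromatic carbons in a ring (a benzene ring).
(A) has a methyl group (-CH3) but no six-membered all-carbon aromatic ring is present.
(B) contains a phenyl ring, which satisfies every atom and bond constraint.
(C) has a methyl group (-CH3) but no six-membered all-carbon aromatic ring is present.
So the answer is (B).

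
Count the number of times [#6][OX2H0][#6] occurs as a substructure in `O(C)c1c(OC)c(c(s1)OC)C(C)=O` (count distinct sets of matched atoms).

3

[#6][OX2H0][#6] is the SMARTS for an ether: an aliphatic oxygen bridging two carbons with no H on the oxygen.
The molecule carries 3 separate instances of a methoxy ether (-OCH3) meeting every constraint; each maps to a distinct set of atoms, giving 3 matches.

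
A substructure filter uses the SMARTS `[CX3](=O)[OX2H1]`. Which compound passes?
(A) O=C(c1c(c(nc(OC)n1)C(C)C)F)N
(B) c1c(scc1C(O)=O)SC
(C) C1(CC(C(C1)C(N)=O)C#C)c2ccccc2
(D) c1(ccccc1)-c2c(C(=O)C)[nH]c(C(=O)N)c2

B

[CX3](=O)[OX2H1] describes an sp2 carbon double-bonded to O and single-bonded to an -OH oxygen (a carboxylic acid).
(A) has a primary amide (-C(=O)NH2) but the carbonyl is bonded to N, not to an -OH oxygen.
(B) contains a carboxylic acid group (-C(=O)OH), which satisfies every atom and bond constraint.
(C) has a primary amide (-C(=O)NH2) but the carbonyl is bonded to N, not to an -OH oxygen.
(D) has a primary amide (-C(=O)NH2) but the carbonyl is bonded to N, not to an -OH oxygen.
So the answer is (B).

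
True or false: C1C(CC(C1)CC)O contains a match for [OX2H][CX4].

True

The pattern [OX2H][CX4] describes a hydroxyl oxygen bound to an sp3 (X4) carbon — an aliphatic alcohol.
The molecule carries a hydroxyl group (-OH), whose atoms satisfy every constraint of the query, so the pattern matches.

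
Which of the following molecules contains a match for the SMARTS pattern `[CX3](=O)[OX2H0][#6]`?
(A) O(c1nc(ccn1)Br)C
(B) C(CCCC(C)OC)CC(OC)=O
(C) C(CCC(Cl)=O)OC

B

[CX3](=O)[OX2H0][#6] describes a carbonyl carbon bonded to an oxygen that is itself bonded to carbon (no H on that O) (an ester).
(A) has a methoxy ether (-OCH3) but the ether oxygen is not adjacent to a C=O carbon.
(B) contains a methyl-ester group (-C(=O)OCH3), which satisfies every atom and bond constraint.
(C) has a methoxy ether (-OCH3) but the ether oxygen is not adjacent to a C=O carbon.
So the answer is (B).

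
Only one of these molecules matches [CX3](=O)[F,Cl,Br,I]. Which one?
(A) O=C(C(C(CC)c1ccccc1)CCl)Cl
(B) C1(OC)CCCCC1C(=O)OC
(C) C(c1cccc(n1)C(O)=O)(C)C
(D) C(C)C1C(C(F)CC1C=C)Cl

A

[CX3](=O)[F,Cl,Br,I] describes a carbonyl carbon bonded to a halogen (an acyl halide).
(A) contains an acyl chloride (-C(=O)Cl), which satisfies every atom and bond constraint.
(B) has a methyl-ester group (-C(=O)OCH3) but the carbonyl is bonded to -O-C, not to a halogen.
(C) has a carboxylic acid group (-C(=O)OH) but the carbonyl is bonded to -OH, not to a halogen.
(D) has a chloro substituent but the Cl is not on a carbonyl carbon.
So the answer is (A).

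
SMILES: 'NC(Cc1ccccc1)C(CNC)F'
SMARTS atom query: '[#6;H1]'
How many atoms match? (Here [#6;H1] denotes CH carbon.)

7

Check the 14 heavy atoms by environment: 2× C (H2) → no; 2× C (H1) → match; 1× N (H2) → no; 1× c (aromatic, H0) → no; 5× c (aromatic, H1) → match; 1× N (H1) → no; 1× C (H3) → no; 1× F (H0) → no.
Summing the matching environments: 2 + 5 = 7 matching atoms.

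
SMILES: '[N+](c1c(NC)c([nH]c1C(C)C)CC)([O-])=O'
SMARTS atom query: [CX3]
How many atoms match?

The query [CX3] means: C with X3: aliphatic carbon with exactly 3 total connections.
Check the 15 heavy atoms by environment: 1× n (aromatic, X3) → no; 4× c (aromatic, X3) → no; 1× N (X3) → no; 6× C (X4) → no; 1× N (charge +1, X3) → no; 1× O (charge -1, X1) → no; 1× O (X1) → no.
No environment satisfies the query, so 0 matching atoms.

0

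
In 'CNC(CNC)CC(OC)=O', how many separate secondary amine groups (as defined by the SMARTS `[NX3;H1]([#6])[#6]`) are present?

[NX3;H1]([#6])[#6] is the SMARTS for a secondary amine: a trivalent nitrogen with one H, bonded to two carbons.
The molecule carries 2 separate instances of an N-methylamino group (-NHCH3) meeting every constraint; each maps to a distinct set of atoms, giving 2 matches.

2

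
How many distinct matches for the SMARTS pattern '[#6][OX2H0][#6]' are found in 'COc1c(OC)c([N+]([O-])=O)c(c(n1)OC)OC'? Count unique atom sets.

4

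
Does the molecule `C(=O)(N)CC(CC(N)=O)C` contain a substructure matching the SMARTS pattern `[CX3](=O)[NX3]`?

The pattern [CX3](=O)[NX3] describes a carbonyl carbon bonded to a trivalent nitrogen — an amide.
The molecule carries a primary amide (-C(=O)NH2), whose atoms satisfy every constraint of the query, so the pattern matches.

Yes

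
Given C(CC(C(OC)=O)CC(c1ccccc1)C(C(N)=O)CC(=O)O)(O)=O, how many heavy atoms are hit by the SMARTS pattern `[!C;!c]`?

The query [!C;!c] means: neither aliphatic nor aromatic carbon — same as [!#6].
Check the 25 heavy atoms by environment: 11× C → no; 7× O → match; 1× N → match; 6× c (aromatic) → no.
Summing the matching environments: 7 + 1 = 8 matching atoms.

8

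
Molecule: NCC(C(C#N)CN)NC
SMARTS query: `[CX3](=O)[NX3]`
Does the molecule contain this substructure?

No

The pattern [CX3](=O)[NX3] describes a carbonyl carbon bonded to a trivalent nitrogen — an amide.
The closest candidate here is a primary amino group (-NH2), but the -NH2 is not attached to a carbonyl carbon. No other fragment satisfies the full query, so there is no match.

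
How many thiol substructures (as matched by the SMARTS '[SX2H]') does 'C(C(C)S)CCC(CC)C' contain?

1

[SX2H] is the SMARTS for a thiol: an aliphatic sulfur with two connections, one being H.
Exactly one fragment in the molecule meets all constraints, giving 1 match.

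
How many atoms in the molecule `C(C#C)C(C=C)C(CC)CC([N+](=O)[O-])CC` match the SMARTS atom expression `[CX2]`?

2

The query [CX2] means: C with X2: aliphatic carbon with exactly 2 total connections.
Check the 16 heavy atoms by environment: 9× C (X4) → no; 2× C (X2) → match; 1× N (charge +1, X3) → no; 1× O (charge -1, X1) → no; 1× O (X1) → no; 2× C (X3) → no.
That gives 2 matching atoms.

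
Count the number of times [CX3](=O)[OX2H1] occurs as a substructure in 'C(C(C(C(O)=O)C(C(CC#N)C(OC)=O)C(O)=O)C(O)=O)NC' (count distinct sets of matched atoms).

[CX3](=O)[OX2H1] is the SMARTS for a carboxylic acid: an sp2 carbon double-bonded to O and single-bonded to an -OH oxygen.
The molecule carries 3 separate instances of a carboxylic acid group (-C(=O)OH) meeting every constraint; each maps to a distinct set of atoms, giving 3 matches.

3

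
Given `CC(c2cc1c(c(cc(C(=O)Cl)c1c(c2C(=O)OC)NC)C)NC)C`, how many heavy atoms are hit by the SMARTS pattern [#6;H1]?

The query [#6;H1] means: any carbon bearing exactly one hydrogen.
Check the 25 heavy atoms by environment: 8× c (aromatic, H0) → no; 2× c (aromatic, H1) → match; 2× C (H0) → no; 3× O (H0) → no; 1× Cl (H0) → no; 6× C (H3) → no; 2× N (H1) → no; 1× C (H1) → match.
Summing the matching environments: 2 + 1 = 3 matching atoms.

3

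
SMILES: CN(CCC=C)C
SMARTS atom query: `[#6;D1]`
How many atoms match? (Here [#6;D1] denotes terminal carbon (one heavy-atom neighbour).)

3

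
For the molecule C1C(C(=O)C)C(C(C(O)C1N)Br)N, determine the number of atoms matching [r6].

The query [r6] means: r6 matches atoms in a six-membered ring.
Check the 13 heavy atoms by environment: 6× C (in 6-ring) → match; 2× C (acyclic) → no; 2× O (acyclic) → no; 2× N (acyclic) → no; 1× Br (acyclic) → no.
That gives 6 matching atoms.

6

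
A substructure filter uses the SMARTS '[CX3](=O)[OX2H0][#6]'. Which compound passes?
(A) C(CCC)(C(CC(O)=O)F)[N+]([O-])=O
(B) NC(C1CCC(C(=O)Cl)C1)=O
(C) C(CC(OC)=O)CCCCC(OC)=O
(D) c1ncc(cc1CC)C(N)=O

[CX3](=O)[OX2H0][#6] describes a carbonyl carbon bonded to an oxygen that is itself bonded to carbon (no H on that O) (an ester).
(A) has a carboxylic acid group (-C(=O)OH) but the singly-bonded O carries H (OX2H1, not H0).
(B) has a primary amide (-C(=O)NH2) but the carbonyl is bonded to N, not to an O-C linkage.
(C) contains a methyl-ester group (-C(=O)OCH3), which satisfies every atom and bond constraint.
(D) has a primary amide (-C(=O)NH2) but the carbonyl is bonded to N, not to an O-C linkage.
So the answer is (C).

C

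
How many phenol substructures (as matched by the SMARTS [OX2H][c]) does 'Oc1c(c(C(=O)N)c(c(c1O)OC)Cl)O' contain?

[OX2H][c] is the SMARTS for a phenol: a hydroxyl oxygen attached to an aromatic carbon.
The molecule carries 3 separate instances of a hydroxyl group (-OH) meeting every constraint; each maps to a distinct set of atoms, giving 3 matches.

3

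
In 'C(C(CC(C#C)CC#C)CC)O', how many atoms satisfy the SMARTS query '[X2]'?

The query [X2] means: any atom with exactly two total connections (bonds + H).
Check the 12 heavy atoms by environment: 7× C (X4) → no; 1× O (X2) → match; 4× C (X2) → match.
Summing the matching environments: 1 + 4 = 5 matching atoms.

5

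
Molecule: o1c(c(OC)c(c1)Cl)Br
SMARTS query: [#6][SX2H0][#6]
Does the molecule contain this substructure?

The pattern [#6][SX2H0][#6] describes an aliphatic sulfur bridging two carbons with no H on the sulfur — a thioether.
The closest candidate here is a methoxy ether (-OCH3), but the bridging atom is O, not S. No other fragment satisfies the full query, so there is no match.

No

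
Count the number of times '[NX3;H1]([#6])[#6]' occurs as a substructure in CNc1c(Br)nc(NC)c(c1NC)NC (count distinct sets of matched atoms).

4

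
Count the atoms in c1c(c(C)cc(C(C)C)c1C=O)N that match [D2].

3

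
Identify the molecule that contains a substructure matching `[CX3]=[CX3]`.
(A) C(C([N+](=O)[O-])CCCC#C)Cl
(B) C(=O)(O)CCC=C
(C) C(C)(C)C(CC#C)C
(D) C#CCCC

[CX3]=[CX3] describes a non-aromatic C=C double bond between two sp2 carbons (an alkene).
(A) has an ethynyl group (-C#CH) but the C-C bond is a triple bond, not a double bond.
(B) contains a vinyl group (-CH=CH2), which satisfies every atom and bond constraint.
(C) has an ethynyl group (-C#CH) but the C-C bond is a triple bond, not a double bond.
(D) has an ethynyl group (-C#CH) but the C-C bond is a triple bond, not a double bond.
So the answer is (B).

B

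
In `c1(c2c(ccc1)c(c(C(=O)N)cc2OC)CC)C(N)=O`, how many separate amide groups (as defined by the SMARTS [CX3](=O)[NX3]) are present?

2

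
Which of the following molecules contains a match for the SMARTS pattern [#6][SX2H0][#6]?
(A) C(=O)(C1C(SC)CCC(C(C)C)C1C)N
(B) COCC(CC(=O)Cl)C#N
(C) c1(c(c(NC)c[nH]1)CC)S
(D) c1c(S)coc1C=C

A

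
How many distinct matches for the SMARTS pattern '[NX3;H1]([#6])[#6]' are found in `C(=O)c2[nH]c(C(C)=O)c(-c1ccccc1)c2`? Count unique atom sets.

0

[NX3;H1]([#6])[#6] is the SMARTS for a secondary amine: a trivalent nitrogen with one H, bonded to two carbons.
No fragment in the molecule satisfies every constraint, giving 0 matches.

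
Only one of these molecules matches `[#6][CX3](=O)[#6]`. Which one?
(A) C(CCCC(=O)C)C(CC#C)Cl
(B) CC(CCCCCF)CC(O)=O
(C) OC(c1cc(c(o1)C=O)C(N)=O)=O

[#6][CX3](=O)[#6] describes a carbonyl carbon (no H) flanked by two carbons (a ketone).
(A) contains an acetyl/ketone group (-C(=O)CH3), which satisfies every atom and bond constraint.
(B) has a carboxylic acid group (-C(=O)OH) but one neighbour of the carbonyl carbon is O, not C.
(C) has a carboxylic acid group (-C(=O)OH) but one neighbour of the carbonyl carbon is O, not C.
So the answer is (A).

A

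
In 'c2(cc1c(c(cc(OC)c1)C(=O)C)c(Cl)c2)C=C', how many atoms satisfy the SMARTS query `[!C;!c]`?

3

The query [!C;!c] means: neither aliphatic nor aromatic carbon — same as [!#6].
Check the 18 heavy atoms by environment: 10× c (aromatic) → no; 2× O → match; 5× C → no; 1× Cl → match.
Summing the matching environments: 2 + 1 = 3 matching atoms.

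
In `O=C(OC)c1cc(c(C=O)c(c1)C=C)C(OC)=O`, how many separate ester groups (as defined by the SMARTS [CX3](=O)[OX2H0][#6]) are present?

2

[CX3](=O)[OX2H0][#6] is the SMARTS for an ester: a carbonyl carbon bonded to an oxygen that is itself bonded to carbon (no H on that O).
The molecule carries 2 separate instances of a methyl-ester group (-C(=O)OCH3) meeting every constraint; each maps to a distinct set of atoms, giving 2 matches.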